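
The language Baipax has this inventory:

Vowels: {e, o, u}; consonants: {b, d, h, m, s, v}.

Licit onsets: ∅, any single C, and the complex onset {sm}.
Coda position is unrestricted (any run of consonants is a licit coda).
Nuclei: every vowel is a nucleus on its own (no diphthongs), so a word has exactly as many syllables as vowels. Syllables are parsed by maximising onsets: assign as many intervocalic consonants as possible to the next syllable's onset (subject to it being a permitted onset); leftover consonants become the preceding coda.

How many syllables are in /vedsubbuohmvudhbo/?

6

Vowels present: e, u, u, o, u, o; each is a nucleus, giving 6 syllables.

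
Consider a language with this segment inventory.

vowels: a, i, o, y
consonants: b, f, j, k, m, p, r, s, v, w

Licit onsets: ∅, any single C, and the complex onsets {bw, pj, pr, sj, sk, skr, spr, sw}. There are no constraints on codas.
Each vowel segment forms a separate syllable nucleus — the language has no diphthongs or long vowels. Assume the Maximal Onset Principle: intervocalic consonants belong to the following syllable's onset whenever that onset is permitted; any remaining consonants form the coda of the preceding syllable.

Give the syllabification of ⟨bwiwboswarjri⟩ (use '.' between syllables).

Vowels present: i, o, a, i; each is a nucleus, giving 4 syllables.
/i…o/ gap (V1→V2): /wb/ — longest licit onset from the right is /b/, leaving /w/ as coda.
/o…a/ gap (V2→V3): cluster /sw/ — /sw/ is itself a permitted onset, so the whole cluster goes right; preceding coda = ∅.
/a…i/ gap (V3→V4): /rjr/; trying suffixes from longest down, /r/ is the first permitted one, so coda /rj/ | onset /r/.

bwiw.bo.swarj.ri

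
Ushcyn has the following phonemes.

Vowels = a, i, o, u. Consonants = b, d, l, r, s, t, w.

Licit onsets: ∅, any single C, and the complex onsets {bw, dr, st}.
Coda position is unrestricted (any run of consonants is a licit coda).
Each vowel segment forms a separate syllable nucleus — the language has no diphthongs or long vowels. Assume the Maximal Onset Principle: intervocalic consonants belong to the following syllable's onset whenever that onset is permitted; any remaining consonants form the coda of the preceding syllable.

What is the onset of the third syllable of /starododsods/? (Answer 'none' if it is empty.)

d

Vowels present: a, o, o, o; each is a nucleus, giving 4 syllables.
V1 /a/ – V2 /o/: /r/ is a single consonant, so it becomes the next onset.
V2 /o/ – V3 /o/: /d/ → onset of the next syllable (single consonants are always licit onsets).
V3 /o/ – V4 /o/: /ds/ — longest licit onset from the right is /s/, leaving /d/ as coda.
Syllabification: sta.ro.dod.sods.
Syllable 3 is /dod/: onset /d/, nucleus /o/, coda /d/.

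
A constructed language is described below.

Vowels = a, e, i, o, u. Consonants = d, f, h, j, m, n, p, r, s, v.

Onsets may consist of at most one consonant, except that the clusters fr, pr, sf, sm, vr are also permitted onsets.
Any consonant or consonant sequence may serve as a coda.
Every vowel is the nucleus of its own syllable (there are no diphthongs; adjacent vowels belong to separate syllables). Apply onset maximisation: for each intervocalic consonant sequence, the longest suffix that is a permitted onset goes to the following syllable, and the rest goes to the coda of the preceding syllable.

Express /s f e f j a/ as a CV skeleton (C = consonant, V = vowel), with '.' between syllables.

CCVC.CV

Nuclei (vowels): e, a → 2 syllables.
V1 /e/ – V2 /a/: cluster /fj/ — the longest permitted-onset suffix is /j/; onset = /j/, preceding coda = /f/.
Syllabification: sfef.ja.
Mapping each syllable to C/V: /sfef/ → CCVC, /ja/ → CV.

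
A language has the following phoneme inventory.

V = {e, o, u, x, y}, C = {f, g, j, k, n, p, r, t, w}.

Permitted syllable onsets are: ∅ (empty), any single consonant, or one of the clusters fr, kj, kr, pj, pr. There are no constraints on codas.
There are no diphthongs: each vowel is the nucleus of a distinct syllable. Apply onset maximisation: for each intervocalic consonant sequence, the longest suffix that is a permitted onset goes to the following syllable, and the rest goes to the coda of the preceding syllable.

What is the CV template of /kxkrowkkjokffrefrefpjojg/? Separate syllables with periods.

CV.CCVCC.CCVCC.CCV.CCVC.CCVCC

The vowels are x, o, o, e, e, o — 6 nuclei, so 6 syllables.
σ1/σ2 boundary: /kr/ is a licit onset in full, so it all attaches to the next syllable.
σ2/σ3 boundary: /wkkj/; trying suffixes from longest down, /kj/ is the first permitted one, so coda /wk/ | onset /kj/.
σ3/σ4 boundary: cluster /kffr/ — the longest permitted-onset suffix is /fr/; onset = /fr/, preceding coda = /kf/.
σ4/σ5 boundary: cluster /fr/ — /fr/ is itself a permitted onset, so the whole cluster goes right; preceding coda = ∅.
σ5/σ6 boundary: /fpj/ splits as /f/ + /pj/ (/pj/ is the longest suffix that is a licit onset).
Syllabification: kx.krowk.kjokf.fre.fref.pjojg.
Mapping each syllable to C/V: /kx/ → CV, /krowk/ → CCVCC, /kjokf/ → CCVCC, /fre/ → CCV, /fref/ → CCVC, /pjojg/ → CCVCC.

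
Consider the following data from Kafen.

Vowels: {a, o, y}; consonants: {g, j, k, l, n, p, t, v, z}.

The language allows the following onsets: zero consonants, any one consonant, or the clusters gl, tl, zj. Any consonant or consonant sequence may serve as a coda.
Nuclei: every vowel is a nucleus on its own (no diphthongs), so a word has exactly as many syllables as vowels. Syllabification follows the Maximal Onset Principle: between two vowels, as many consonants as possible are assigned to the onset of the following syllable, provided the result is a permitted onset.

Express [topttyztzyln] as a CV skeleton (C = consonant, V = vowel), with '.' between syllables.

Vowels present: o, y, y; each is a nucleus, giving 3 syllables.
/o…y/ gap (V1→V2): cluster /ptt/ — the longest permitted-onset suffix is /t/; onset = /t/, preceding coda = /pt/.
/y…y/ gap (V2→V3): /ztz/; trying suffixes from longest down, /z/ is the first permitted one, so coda /zt/ | onset /z/.
Result: topt.tyzt.zyln.
Mapping each syllable to C/V: /topt/ → CVCC, /tyzt/ → CVCC, /zyln/ → CVCC.

CVCC.CVCC.CVCC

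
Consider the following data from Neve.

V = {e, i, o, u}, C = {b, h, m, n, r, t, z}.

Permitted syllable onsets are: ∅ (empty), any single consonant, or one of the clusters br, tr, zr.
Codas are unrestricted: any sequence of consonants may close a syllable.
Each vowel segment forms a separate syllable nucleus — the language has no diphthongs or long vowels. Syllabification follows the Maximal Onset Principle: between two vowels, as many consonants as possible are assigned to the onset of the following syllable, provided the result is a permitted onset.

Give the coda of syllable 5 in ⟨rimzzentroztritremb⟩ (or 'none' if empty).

The vowels are i, e, o, i, e — 5 nuclei, so 5 syllables.
/i…e/ gap (V1→V2): /mzz/ splits as /mz/ + /z/ (/z/ is the longest suffix that is a licit onset).
/e…o/ gap (V2→V3): /ntr/ splits as /n/ + /tr/ (/tr/ is the longest suffix that is a licit onset).
/o…i/ gap (V3→V4): /ztr/; trying suffixes from longest down, /tr/ is the first permitted one, so coda /z/ | onset /tr/.
/i…e/ gap (V4→V5): /tr/ is a licit onset in full, so it all attaches to the next syllable.
Syllabification: rimz.zen.troz.tri.tremb.
Syllable 5 is /tremb/: onset /tr/, nucleus /e/, coda /mb/.

mb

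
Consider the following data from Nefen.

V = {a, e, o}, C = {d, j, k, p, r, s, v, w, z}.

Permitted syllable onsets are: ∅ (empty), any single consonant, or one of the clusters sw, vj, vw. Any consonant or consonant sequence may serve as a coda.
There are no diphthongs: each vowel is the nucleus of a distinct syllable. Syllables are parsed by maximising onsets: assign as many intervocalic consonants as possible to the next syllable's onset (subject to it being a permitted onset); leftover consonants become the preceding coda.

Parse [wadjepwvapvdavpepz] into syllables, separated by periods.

Nuclei (vowels): a, e, a, a, e → 5 syllables.
Between /a/ (V1) and /e/ (V2): /dj/ — longest licit onset from the right is /j/, leaving /d/ as coda.
Between /e/ (V2) and /a/ (V3): /pwv/ splits as /pw/ + /v/ (/v/ is the longest suffix that is a licit onset).
Between /a/ (V3) and /a/ (V4): /pvd/ splits as /pv/ + /d/ (/d/ is the longest suffix that is a licit onset).
Between /a/ (V4) and /e/ (V5): /vp/ splits as /v/ + /p/ (/p/ is the longest suffix that is a licit onset).

wad.jepw.vapv.dav.pepz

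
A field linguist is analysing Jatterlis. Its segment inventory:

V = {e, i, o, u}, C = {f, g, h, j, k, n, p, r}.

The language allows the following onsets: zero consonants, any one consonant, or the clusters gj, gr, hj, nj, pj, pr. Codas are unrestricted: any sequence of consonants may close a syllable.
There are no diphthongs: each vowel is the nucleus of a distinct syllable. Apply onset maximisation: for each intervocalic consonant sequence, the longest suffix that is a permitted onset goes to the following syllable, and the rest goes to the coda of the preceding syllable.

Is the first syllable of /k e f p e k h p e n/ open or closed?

Nuclei (vowels): e, e, e → 3 syllables.
/e…e/ gap (V1→V2): cluster /fp/ — the longest permitted-onset suffix is /p/; onset = /p/, preceding coda = /f/.
/e…e/ gap (V2→V3): /khp/; trying suffixes from longest down, /p/ is the first permitted one, so coda /kh/ | onset /p/.
Syllabification: kef.pekh.pen.
Syllable 1 is /kef/ with coda /f/, so it is closed.

closed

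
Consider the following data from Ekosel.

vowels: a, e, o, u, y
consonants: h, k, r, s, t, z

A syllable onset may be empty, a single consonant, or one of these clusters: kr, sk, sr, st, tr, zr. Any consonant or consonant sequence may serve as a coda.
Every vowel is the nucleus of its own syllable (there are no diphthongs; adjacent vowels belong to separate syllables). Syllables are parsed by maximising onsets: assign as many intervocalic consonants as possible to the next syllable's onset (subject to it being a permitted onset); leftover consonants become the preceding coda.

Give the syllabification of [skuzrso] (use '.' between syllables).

Nuclei (vowels): u, o → 2 syllables.
Between /u/ (V1) and /o/ (V2): cluster /zrs/ — the longest permitted-onset suffix is /s/; onset = /s/, preceding coda = /zr/.

skuzr.so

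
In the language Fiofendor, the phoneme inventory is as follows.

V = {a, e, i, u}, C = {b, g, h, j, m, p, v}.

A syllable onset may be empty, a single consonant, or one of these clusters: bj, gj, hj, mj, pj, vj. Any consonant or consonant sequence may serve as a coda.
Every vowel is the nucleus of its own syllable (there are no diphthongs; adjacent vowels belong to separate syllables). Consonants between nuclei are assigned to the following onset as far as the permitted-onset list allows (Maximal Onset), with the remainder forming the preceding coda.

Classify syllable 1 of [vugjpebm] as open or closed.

closed

Vowels present: u, e; each is a nucleus, giving 2 syllables.
V1 /u/ – V2 /e/: /gjp/ — longest licit onset from the right is /p/, leaving /gj/ as coda.
Putting it together: vugj.pebm.
Syllable 1 is /vugj/ with coda /gj/, so it is closed.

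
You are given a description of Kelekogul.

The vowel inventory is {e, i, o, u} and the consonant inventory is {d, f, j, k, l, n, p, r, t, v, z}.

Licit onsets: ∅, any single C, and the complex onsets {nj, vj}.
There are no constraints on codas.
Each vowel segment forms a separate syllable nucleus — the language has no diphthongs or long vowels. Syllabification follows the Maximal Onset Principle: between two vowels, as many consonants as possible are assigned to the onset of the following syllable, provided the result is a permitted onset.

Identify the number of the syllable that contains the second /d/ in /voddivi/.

2

Nuclei (vowels): o, i, i → 3 syllables.
σ1/σ2 boundary: /dd/ splits as /d/ + /d/ (/d/ is the longest suffix that is a licit onset).
σ2/σ3 boundary: just /v/ — single C goes to the following onset.
Syllabification: vod.di.vi.
The second /d/ is in the onset of syllable 2 (/di/).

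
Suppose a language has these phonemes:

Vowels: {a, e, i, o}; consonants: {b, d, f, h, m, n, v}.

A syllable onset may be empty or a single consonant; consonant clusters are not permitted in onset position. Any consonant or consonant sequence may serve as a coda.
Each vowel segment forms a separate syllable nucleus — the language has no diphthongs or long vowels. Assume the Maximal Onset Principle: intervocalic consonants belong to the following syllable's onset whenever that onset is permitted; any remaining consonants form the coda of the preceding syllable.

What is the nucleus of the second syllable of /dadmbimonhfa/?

i

Vowels present: a, i, o, a; each is a nucleus, giving 4 syllables.
The second nucleus (vowel 2 from the left) is /i/.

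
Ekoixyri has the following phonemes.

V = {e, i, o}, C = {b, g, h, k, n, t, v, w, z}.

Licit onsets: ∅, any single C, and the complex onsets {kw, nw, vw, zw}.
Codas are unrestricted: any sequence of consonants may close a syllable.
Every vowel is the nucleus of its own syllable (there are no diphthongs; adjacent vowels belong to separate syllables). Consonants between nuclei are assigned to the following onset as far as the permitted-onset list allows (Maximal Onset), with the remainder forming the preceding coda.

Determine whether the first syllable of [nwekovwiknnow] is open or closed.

open

Vowels present: e, o, i, o; each is a nucleus, giving 4 syllables.
V1 /e/ – V2 /o/: /k/ → onset of the next syllable (single consonants are always licit onsets).
V2 /o/ – V3 /i/: /vw/ — entire cluster is a permitted onset → onset /vw/, coda ∅.
V3 /i/ – V4 /o/: /knn/ splits as /kn/ + /n/ (/n/ is the longest suffix that is a licit onset).
Result: nwe.ko.vwikn.now.
Syllable 1 is /nwe/; it ends in its nucleus with no coda, so it is open.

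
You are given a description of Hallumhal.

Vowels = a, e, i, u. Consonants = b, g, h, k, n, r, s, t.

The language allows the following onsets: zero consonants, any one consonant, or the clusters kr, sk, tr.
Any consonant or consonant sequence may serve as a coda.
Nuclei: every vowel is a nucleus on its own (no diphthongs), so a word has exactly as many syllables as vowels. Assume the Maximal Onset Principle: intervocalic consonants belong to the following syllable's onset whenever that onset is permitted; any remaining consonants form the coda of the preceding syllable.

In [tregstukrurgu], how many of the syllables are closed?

Vowels present: e, u, u, u; each is a nucleus, giving 4 syllables.
σ1/σ2 boundary: /gst/ — longest licit onset from the right is /t/, leaving /gs/ as coda.
σ2/σ3 boundary: cluster /kr/ — /kr/ is itself a permitted onset, so the whole cluster goes right; preceding coda = ∅.
σ3/σ4 boundary: /rg/ — longest licit onset from the right is /g/, leaving /r/ as coda.
So the parse is tregs.tu.krur.gu.
Classifying each syllable: /tregs/ (closed), /tu/ (open), /krur/ (closed), /gu/ (open).
Closed syllables: 2.

2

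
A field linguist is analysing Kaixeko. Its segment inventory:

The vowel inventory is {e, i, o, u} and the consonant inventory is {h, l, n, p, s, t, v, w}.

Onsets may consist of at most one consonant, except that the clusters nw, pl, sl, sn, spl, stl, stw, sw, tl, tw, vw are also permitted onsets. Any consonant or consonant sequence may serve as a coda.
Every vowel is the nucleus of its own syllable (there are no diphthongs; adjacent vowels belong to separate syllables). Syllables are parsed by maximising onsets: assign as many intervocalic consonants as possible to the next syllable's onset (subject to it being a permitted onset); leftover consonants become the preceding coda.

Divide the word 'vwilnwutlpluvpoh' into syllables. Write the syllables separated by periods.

vwil.nwutl.pluv.poh

Vowels present: i, u, u, o; each is a nucleus, giving 4 syllables.
V1 /i/ – V2 /u/: /lnw/ — longest licit onset from the right is /nw/, leaving /l/ as coda.
V2 /u/ – V3 /u/: cluster /tlpl/ — the longest permitted-onset suffix is /pl/; onset = /pl/, preceding coda = /tl/.
V3 /u/ – V4 /o/: /vp/ splits as /v/ + /p/ (/p/ is the longest suffix that is a licit onset).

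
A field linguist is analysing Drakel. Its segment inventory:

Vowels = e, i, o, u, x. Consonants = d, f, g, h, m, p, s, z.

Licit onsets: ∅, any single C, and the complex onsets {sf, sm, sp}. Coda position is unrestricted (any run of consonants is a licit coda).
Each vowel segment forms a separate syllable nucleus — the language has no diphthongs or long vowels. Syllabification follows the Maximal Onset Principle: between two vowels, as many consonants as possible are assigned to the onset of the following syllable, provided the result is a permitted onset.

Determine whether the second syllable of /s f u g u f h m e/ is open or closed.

The vowels are u, u, e — 3 nuclei, so 3 syllables.
Between /u/ (V1) and /u/ (V2): /g/ is a single consonant, so it becomes the next onset.
Between /u/ (V2) and /e/ (V3): /fhm/ splits as /fh/ + /m/ (/m/ is the longest suffix that is a licit onset).
Putting it together: sfu.gufh.me.
Syllable 2 is /gufh/ with coda /fh/, so it is closed.

closed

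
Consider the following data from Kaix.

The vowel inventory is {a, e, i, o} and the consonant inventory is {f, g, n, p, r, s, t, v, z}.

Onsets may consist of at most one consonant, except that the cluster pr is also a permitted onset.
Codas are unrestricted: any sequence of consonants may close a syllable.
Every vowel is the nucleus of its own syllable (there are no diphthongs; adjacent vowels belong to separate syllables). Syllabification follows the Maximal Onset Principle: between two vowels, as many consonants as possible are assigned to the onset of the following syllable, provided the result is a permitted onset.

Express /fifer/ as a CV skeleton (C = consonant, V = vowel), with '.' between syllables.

Vowels present: i, e; each is a nucleus, giving 2 syllables.
/i…e/ gap (V1→V2): /f/ is a single consonant, so it becomes the next onset.
Putting it together: fi.fer.
Mapping each syllable to C/V: /fi/ → CV, /fer/ → CVC.

CV.CVC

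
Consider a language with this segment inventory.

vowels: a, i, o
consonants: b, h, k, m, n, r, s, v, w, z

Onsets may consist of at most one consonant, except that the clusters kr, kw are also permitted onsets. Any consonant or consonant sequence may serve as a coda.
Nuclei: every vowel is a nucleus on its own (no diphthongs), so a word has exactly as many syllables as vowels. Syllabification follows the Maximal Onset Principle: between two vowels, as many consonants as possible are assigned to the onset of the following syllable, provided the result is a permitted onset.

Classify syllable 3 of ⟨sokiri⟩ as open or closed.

Vowels present: o, i, i; each is a nucleus, giving 3 syllables.
V1 /o/ – V2 /i/: /k/ is a single consonant, so it becomes the next onset.
V2 /i/ – V3 /i/: just /r/ — single C goes to the following onset.
Syllabification: so.ki.ri.
Syllable 3 is /ri/; it ends in its nucleus with no coda, so it is open.

open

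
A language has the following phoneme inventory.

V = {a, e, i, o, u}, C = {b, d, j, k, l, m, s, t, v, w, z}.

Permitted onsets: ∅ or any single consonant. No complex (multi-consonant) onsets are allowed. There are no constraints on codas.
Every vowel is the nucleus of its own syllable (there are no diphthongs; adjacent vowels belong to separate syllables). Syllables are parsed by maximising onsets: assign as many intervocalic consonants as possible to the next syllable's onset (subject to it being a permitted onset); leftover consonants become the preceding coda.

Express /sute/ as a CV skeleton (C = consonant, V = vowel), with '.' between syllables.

CV.CV

The vowels are u, e — 2 nuclei, so 2 syllables.
/u…e/ gap (V1→V2): just /t/ — single C goes to the following onset.
Result: su.te.
Mapping each syllable to C/V: /su/ → CV, /te/ → CV.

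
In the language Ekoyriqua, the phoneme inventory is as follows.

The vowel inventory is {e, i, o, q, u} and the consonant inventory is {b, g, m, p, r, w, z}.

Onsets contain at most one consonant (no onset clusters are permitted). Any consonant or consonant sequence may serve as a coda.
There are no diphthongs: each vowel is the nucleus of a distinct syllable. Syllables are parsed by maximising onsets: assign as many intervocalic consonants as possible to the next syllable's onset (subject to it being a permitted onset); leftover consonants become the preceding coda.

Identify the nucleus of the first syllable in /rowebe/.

The vowels are o, e, e — 3 nuclei, so 3 syllables.
The first nucleus (vowel 1 from the left) is /o/.

o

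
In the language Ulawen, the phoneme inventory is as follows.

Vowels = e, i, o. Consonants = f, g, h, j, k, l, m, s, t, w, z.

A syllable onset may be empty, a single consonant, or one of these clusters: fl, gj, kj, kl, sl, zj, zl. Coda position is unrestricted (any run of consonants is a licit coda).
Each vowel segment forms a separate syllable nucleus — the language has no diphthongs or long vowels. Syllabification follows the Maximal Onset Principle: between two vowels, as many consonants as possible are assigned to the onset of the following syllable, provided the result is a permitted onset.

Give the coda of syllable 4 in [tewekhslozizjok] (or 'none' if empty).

Vowels present: e, e, o, i, o; each is a nucleus, giving 5 syllables.
/e…e/ gap (V1→V2): just /w/ — single C goes to the following onset.
/e…o/ gap (V2→V3): /khsl/ — longest licit onset from the right is /sl/, leaving /kh/ as coda.
/o…i/ gap (V3→V4): just /z/ — single C goes to the following onset.
/i…o/ gap (V4→V5): /zj/ — entire cluster is a permitted onset → onset /zj/, coda ∅.
Putting it together: te.wekh.slo.zi.zjok.
Syllable 4 is /zi/: onset /z/, nucleus /i/, coda ∅.

none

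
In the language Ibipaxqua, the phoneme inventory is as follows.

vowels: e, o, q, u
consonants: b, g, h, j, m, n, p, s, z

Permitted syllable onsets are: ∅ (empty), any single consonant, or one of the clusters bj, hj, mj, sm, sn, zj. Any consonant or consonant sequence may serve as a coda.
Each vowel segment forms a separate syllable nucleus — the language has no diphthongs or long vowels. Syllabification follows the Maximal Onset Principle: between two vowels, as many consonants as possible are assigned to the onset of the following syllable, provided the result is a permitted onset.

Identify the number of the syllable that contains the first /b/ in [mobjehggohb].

2

Nuclei (vowels): o, e, o → 3 syllables.
V1 /o/ – V2 /e/: cluster /bj/ — /bj/ is itself a permitted onset, so the whole cluster goes right; preceding coda = ∅.
V2 /e/ – V3 /o/: /hgg/; trying suffixes from longest down, /g/ is the first permitted one, so coda /hg/ | onset /g/.
Syllabification: mo.bjehg.gohb.
The first /b/ is in the onset of syllable 2 (/bjehg/).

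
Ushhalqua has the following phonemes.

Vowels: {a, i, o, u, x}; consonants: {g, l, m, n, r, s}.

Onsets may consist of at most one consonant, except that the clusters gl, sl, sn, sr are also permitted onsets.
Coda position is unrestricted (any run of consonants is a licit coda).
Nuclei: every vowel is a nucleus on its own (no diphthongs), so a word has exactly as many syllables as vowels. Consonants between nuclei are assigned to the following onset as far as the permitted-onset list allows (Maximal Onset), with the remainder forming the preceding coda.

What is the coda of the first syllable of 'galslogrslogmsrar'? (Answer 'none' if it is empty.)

l

Nuclei (vowels): a, o, o, a → 4 syllables.
V1 /a/ – V2 /o/: cluster /lsl/ — the longest permitted-onset suffix is /sl/; onset = /sl/, preceding coda = /l/.
V2 /o/ – V3 /o/: cluster /grsl/ — the longest permitted-onset suffix is /sl/; onset = /sl/, preceding coda = /gr/.
V3 /o/ – V4 /a/: /gmsr/; trying suffixes from longest down, /sr/ is the first permitted one, so coda /gm/ | onset /sr/.
Result: gal.slogr.slogm.srar.
Syllable 1 is /gal/: onset /g/, nucleus /a/, coda /l/.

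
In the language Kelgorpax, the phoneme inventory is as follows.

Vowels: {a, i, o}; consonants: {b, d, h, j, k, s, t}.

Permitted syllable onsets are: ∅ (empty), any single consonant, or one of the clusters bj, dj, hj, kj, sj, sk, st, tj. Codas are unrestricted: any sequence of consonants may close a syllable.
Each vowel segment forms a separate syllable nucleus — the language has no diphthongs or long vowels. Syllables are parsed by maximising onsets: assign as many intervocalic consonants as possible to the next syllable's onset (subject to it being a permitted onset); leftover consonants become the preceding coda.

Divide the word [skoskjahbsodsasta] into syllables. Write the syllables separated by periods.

The vowels are o, a, o, a, a — 5 nuclei, so 5 syllables.
σ1/σ2 boundary: /skj/ — longest licit onset from the right is /kj/, leaving /s/ as coda.
σ2/σ3 boundary: cluster /hbs/ — the longest permitted-onset suffix is /s/; onset = /s/, preceding coda = /hb/.
σ3/σ4 boundary: cluster /ds/ — the longest permitted-onset suffix is /s/; onset = /s/, preceding coda = /d/.
σ4/σ5 boundary: /st/ — entire cluster is a permitted onset → onset /st/, coda ∅.

skos.kjahb.sod.sa.sta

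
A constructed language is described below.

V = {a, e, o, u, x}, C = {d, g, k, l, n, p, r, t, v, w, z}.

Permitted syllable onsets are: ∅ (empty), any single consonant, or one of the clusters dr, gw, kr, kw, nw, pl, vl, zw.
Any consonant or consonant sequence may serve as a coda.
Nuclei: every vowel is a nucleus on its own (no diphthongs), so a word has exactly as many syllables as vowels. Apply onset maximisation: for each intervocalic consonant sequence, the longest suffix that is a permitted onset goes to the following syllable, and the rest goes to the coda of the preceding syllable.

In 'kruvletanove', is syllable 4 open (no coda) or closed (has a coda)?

Vowels present: u, e, a, o, e; each is a nucleus, giving 5 syllables.
Between /u/ (V1) and /e/ (V2): /vl/ — entire cluster is a permitted onset → onset /vl/, coda ∅.
Between /e/ (V2) and /a/ (V3): just /t/ — single C goes to the following onset.
Between /a/ (V3) and /o/ (V4): just /n/ — single C goes to the following onset.
Between /o/ (V4) and /e/ (V5): /v/ is a single consonant, so it becomes the next onset.
Syllabification: kru.vle.ta.no.ve.
Syllable 4 is /no/; it ends in its nucleus with no coda, so it is open.

open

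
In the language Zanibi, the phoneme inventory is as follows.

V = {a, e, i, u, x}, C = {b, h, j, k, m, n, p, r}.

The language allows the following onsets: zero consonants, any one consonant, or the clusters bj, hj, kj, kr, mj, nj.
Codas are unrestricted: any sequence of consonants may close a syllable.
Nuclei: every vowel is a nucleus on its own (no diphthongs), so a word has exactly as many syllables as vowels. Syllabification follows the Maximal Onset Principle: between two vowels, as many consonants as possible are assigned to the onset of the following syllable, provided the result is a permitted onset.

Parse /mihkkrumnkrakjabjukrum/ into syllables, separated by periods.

mihk.krumn.kra.kja.bju.krum

Vowels present: i, u, a, a, u, u; each is a nucleus, giving 6 syllables.
σ1/σ2 boundary: /hkkr/; trying suffixes from longest down, /kr/ is the first permitted one, so coda /hk/ | onset /kr/.
σ2/σ3 boundary: cluster /mnkr/ — the longest permitted-onset suffix is /kr/; onset = /kr/, preceding coda = /mn/.
σ3/σ4 boundary: /kj/ is a licit onset in full, so it all attaches to the next syllable.
σ4/σ5 boundary: /bj/ is a licit onset in full, so it all attaches to the next syllable.
σ5/σ6 boundary: cluster /kr/ — /kr/ is itself a permitted onset, so the whole cluster goes right; preceding coda = ∅.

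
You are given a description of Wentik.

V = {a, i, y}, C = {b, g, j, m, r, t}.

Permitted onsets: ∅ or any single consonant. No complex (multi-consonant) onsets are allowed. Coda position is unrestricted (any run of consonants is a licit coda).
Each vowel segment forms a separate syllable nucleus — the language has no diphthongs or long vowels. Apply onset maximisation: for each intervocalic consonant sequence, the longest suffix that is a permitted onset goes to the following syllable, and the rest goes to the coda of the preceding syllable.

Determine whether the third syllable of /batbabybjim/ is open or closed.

closed

Vowels present: a, a, y, i; each is a nucleus, giving 4 syllables.
/a…a/ gap (V1→V2): cluster /tb/ — the longest permitted-onset suffix is /b/; onset = /b/, preceding coda = /t/.
/a…y/ gap (V2→V3): /b/ is a single consonant, so it becomes the next onset.
/y…i/ gap (V3→V4): /bj/ — longest licit onset from the right is /j/, leaving /b/ as coda.
Syllabification: bat.ba.byb.jim.
Syllable 3 is /byb/ with coda /b/, so it is closed.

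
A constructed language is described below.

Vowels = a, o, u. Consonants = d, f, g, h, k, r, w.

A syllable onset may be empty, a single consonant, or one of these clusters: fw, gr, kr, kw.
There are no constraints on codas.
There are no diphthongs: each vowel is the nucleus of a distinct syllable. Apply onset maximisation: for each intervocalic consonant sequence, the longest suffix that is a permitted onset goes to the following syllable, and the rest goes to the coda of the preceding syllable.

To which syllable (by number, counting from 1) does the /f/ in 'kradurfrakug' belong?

Nuclei (vowels): a, u, a, u → 4 syllables.
V1 /a/ – V2 /u/: just /d/ — single C goes to the following onset.
V2 /u/ – V3 /a/: cluster /rfr/ — the longest permitted-onset suffix is /r/; onset = /r/, preceding coda = /rf/.
V3 /a/ – V4 /u/: just /k/ — single C goes to the following onset.
Syllabification: kra.durf.ra.kug.
The /f/ is in the coda of syllable 2 (/durf/).

2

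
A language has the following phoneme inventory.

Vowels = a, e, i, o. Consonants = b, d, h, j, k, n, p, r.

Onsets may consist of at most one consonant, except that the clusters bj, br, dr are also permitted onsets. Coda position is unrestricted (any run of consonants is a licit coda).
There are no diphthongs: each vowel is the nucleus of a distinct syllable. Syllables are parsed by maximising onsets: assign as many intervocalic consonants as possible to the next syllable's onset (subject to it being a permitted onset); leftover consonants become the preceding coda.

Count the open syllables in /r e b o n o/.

3

The vowels are e, o, o — 3 nuclei, so 3 syllables.
/e…o/ gap (V1→V2): /b/ is a single consonant, so it becomes the next onset.
/o…o/ gap (V2→V3): /n/ is a single consonant, so it becomes the next onset.
Syllabification: re.bo.no.
Classifying each syllable: /re/ (open), /bo/ (open), /no/ (open).
Open syllables: 3.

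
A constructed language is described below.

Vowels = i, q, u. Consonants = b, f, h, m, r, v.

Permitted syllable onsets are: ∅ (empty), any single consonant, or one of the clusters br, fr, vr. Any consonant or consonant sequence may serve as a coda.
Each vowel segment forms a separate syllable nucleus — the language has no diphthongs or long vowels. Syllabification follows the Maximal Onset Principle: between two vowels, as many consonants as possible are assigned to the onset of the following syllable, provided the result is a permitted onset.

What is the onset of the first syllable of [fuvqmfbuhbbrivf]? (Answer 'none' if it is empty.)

The vowels are u, q, u, i — 4 nuclei, so 4 syllables.
Between /u/ (V1) and /q/ (V2): /v/ → onset of the next syllable (single consonants are always licit onsets).
Between /q/ (V2) and /u/ (V3): /mfb/; trying suffixes from longest down, /b/ is the first permitted one, so coda /mf/ | onset /b/.
Between /u/ (V3) and /i/ (V4): cluster /hbbr/ — the longest permitted-onset suffix is /br/; onset = /br/, preceding coda = /hb/.
Result: fu.vqmf.buhb.brivf.
Syllable 1 is /fu/: onset /f/, nucleus /u/, coda ∅.

f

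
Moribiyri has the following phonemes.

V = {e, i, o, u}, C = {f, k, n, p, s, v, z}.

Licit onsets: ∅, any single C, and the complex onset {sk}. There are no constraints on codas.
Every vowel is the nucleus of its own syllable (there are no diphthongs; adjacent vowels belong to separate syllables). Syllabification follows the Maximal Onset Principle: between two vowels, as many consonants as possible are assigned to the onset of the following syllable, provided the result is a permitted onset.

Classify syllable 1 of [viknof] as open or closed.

Nuclei (vowels): i, o → 2 syllables.
Between /i/ (V1) and /o/ (V2): /kn/; trying suffixes from longest down, /n/ is the first permitted one, so coda /k/ | onset /n/.
Result: vik.nof.
Syllable 1 is /vik/ with coda /k/, so it is closed.

closed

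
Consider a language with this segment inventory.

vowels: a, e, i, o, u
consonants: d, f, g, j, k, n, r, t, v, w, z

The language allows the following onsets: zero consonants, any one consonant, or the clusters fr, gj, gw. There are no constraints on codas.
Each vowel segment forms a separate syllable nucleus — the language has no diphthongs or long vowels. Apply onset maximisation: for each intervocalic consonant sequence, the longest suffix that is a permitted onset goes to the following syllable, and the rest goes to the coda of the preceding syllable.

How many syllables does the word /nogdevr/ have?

The vowels are o, e — 2 nuclei, so 2 syllables.

2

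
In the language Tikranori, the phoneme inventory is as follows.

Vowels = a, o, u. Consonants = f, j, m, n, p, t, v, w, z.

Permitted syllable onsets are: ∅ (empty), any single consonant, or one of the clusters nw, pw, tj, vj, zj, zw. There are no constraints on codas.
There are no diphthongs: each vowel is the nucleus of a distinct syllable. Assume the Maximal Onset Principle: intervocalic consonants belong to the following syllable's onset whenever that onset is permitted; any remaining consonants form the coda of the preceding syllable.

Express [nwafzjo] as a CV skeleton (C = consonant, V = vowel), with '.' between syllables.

Nuclei (vowels): a, o → 2 syllables.
V1 /a/ – V2 /o/: /fzj/ — longest licit onset from the right is /zj/, leaving /f/ as coda.
So the parse is nwaf.zjo.
Mapping each syllable to C/V: /nwaf/ → CCVC, /zjo/ → CCV.

CCVC.CCV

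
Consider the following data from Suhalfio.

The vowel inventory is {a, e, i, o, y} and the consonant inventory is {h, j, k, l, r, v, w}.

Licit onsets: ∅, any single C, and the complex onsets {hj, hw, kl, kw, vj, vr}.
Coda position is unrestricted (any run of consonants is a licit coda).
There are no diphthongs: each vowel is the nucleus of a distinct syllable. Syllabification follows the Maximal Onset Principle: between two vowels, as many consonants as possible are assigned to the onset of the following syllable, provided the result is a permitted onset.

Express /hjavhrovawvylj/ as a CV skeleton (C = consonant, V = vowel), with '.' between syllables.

CCVCC.CV.CVC.CVCC

The vowels are a, o, a, y — 4 nuclei, so 4 syllables.
Between /a/ (V1) and /o/ (V2): cluster /vhr/ — the longest permitted-onset suffix is /r/; onset = /r/, preceding coda = /vh/.
Between /o/ (V2) and /a/ (V3): /v/ is a single consonant, so it becomes the next onset.
Between /a/ (V3) and /y/ (V4): cluster /wv/ — the longest permitted-onset suffix is /v/; onset = /v/, preceding coda = /w/.
Result: hjavh.ro.vaw.vylj.
Mapping each syllable to C/V: /hjavh/ → CCVCC, /ro/ → CV, /vaw/ → CVC, /vylj/ → CVCC.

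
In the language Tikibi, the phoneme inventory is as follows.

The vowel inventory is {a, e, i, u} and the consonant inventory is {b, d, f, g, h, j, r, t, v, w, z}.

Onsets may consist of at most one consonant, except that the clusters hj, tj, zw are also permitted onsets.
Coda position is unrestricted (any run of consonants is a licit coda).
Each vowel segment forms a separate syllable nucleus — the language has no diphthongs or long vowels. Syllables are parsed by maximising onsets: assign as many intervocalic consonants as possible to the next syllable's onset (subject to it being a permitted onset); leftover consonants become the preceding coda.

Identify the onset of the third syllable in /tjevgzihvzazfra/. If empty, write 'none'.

Vowels present: e, i, a, a; each is a nucleus, giving 4 syllables.
/e…i/ gap (V1→V2): /vgz/ splits as /vg/ + /z/ (/z/ is the longest suffix that is a licit onset).
/i…a/ gap (V2→V3): cluster /hvz/ — the longest permitted-onset suffix is /z/; onset = /z/, preceding coda = /hv/.
/a…a/ gap (V3→V4): /zfr/; trying suffixes from longest down, /r/ is the first permitted one, so coda /zf/ | onset /r/.
Result: tjevg.zihv.zazf.ra.
Syllable 3 is /zazf/: onset /z/, nucleus /a/, coda /zf/.

z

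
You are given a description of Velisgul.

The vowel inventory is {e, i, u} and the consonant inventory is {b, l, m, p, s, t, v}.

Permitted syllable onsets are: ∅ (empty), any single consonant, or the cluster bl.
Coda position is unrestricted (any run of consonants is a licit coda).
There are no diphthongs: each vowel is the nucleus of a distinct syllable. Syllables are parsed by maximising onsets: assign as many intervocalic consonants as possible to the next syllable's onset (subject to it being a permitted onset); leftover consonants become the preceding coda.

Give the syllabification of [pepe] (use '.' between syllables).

Vowels present: e, e; each is a nucleus, giving 2 syllables.
/e…e/ gap (V1→V2): /p/ is a single consonant, so it becomes the next onset.

pe.pe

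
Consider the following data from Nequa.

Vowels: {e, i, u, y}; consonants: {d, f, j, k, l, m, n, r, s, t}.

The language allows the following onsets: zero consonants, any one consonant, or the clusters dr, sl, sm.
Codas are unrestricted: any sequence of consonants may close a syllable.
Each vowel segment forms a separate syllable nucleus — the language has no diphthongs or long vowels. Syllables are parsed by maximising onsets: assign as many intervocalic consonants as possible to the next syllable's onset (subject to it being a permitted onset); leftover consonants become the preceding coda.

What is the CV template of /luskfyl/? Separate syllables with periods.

Nuclei (vowels): u, y → 2 syllables.
V1 /u/ – V2 /y/: /skf/ — longest licit onset from the right is /f/, leaving /sk/ as coda.
Result: lusk.fyl.
Mapping each syllable to C/V: /lusk/ → CVCC, /fyl/ → CVC.

CVCC.CVC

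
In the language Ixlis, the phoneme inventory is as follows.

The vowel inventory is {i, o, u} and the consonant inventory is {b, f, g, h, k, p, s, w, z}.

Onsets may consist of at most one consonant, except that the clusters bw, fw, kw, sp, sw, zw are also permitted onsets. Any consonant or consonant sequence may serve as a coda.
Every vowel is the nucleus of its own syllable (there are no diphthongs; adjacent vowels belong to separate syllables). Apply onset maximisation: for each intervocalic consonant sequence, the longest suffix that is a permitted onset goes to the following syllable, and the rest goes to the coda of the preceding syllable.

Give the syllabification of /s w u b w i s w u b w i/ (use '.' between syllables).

The vowels are u, i, u, i — 4 nuclei, so 4 syllables.
Between /u/ (V1) and /i/ (V2): /bw/ is a licit onset in full, so it all attaches to the next syllable.
Between /i/ (V2) and /u/ (V3): cluster /sw/ — /sw/ is itself a permitted onset, so the whole cluster goes right; preceding coda = ∅.
Between /u/ (V3) and /i/ (V4): /bw/ is a licit onset in full, so it all attaches to the next syllable.

swu.bwi.swu.bwi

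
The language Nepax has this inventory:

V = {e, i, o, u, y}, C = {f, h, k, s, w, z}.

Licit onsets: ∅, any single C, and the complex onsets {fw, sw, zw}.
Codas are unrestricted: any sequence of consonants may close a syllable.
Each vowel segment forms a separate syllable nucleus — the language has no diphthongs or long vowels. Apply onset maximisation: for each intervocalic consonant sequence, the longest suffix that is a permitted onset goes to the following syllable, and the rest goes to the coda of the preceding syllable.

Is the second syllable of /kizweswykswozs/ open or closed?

open

The vowels are i, e, y, o — 4 nuclei, so 4 syllables.
Between /i/ (V1) and /e/ (V2): cluster /zw/ — /zw/ is itself a permitted onset, so the whole cluster goes right; preceding coda = ∅.
Between /e/ (V2) and /y/ (V3): /sw/ is a licit onset in full, so it all attaches to the next syllable.
Between /y/ (V3) and /o/ (V4): /ksw/; trying suffixes from longest down, /sw/ is the first permitted one, so coda /k/ | onset /sw/.
Syllabification: ki.zwe.swyk.swozs.
Syllable 2 is /zwe/; it ends in its nucleus with no coda, so it is open.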